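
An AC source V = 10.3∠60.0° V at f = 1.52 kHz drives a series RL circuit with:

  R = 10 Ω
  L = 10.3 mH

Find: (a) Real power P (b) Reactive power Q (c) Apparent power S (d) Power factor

Step 1 — Angular frequency: ω = 2π·f = 2π·1520 = 9550 rad/s.
Step 2 — Component impedances:
  R: Z = R = 10 Ω
  L: Z = jωL = j·9550·0.0103 = 0 + j98.37 Ω
Step 3 — Series combination: Z_total = R + L = 10 + j98.37 Ω = 98.88∠84.2° Ω.
Step 4 — Source phasor: V = 10.3∠60.0° V = 5.15 + j8.92 V.
Step 5 — Current: I = V / Z = 0.09502 - j0.04269 A = 0.1042∠-24.2° A.
Step 6 — Complex power: S = V·I* = 0.1085 + j1.067 VA.
Step 7 — Real power: P = Re(S) = 0.1085 W.
Step 8 — Reactive power: Q = Im(S) = 1.067 VAR.
Step 9 — Apparent power: |S| = 1.073 VA.
Step 10 — Power factor: PF = P/|S| = 0.1011 (lagging).

(a) P = 0.1085 W  (b) Q = 1.067 VAR  (c) S = 1.073 VA  (d) PF = 0.1011 (lagging)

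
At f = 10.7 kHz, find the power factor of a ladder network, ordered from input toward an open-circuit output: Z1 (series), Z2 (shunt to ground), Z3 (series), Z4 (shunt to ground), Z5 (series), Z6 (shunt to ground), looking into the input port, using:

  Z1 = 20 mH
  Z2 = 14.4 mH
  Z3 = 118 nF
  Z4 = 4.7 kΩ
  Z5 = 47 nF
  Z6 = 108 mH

Step 1 — Angular frequency: ω = 2π·f = 2π·1.07e+04 = 6.723e+04 rad/s.
Step 2 — Component impedances:
  Z1: Z = jωL = j·6.723e+04·0.02 = 0 + j1345 Ω
  Z2: Z = jωL = j·6.723e+04·0.0144 = 0 + j968.1 Ω
  Z3: Z = 1/(jωC) = -j/(ω·C) = 0 - j126.1 Ω
  Z4: Z = R = 4700 Ω
  Z5: Z = 1/(jωC) = -j/(ω·C) = 0 - j316.5 Ω
  Z6: Z = jωL = j·6.723e+04·0.108 = 0 + j7261 Ω
Step 3 — Ladder network (open output): work backward from the far end, alternating series and parallel combinations. Z_in = 154.7 + j2168 Ω = 2173∠85.9° Ω.
Step 4 — Power factor: PF = cos(φ) = Re(Z)/|Z| = 154.67/2173.1 = 0.07117.
Step 5 — Type: Im(Z) = 2168 ⇒ lagging (phase φ = 85.9°).

PF = 0.07117 (lagging, φ = 85.9°)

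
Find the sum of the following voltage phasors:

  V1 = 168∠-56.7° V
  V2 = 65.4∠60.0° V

Step 1 — Convert each phasor to rectangular form:
  V1 = 168·(cos(-56.7°) + j·sin(-56.7°)) = 92.24 - j140.4 V
  V2 = 65.4·(cos(60.0°) + j·sin(60.0°)) = 32.7 + j56.64 V
Step 2 — Sum components: V_total = 124.9 - j83.78 V.
Step 3 — Convert to polar: |V_total| = 150.4 V, ∠V_total = -33.8°.

V_total = 150.4∠-33.8° V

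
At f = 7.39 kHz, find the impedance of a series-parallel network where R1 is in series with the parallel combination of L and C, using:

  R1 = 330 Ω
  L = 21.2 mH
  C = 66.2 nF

Step 1 — Angular frequency: ω = 2π·f = 2π·7390 = 4.643e+04 rad/s.
Step 2 — Component impedances:
  R1: Z = R = 330 Ω
  L: Z = jωL = j·4.643e+04·0.0212 = 0 + j984.4 Ω
  C: Z = 1/(jωC) = -j/(ω·C) = 0 - j325.3 Ω
Step 3 — Parallel branch: L || C = 1/(1/L + 1/C) = 0 - j485.9 Ω.
Step 4 — Series with R1: Z_total = R1 + (L || C) = 330 - j485.9 Ω = 587.4∠-55.8° Ω.

Z = 330 - j485.9 Ω = 587.4∠-55.8° Ω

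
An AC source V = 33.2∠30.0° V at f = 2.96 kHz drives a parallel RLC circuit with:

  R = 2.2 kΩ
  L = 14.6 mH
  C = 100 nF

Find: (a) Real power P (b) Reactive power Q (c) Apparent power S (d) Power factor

Step 1 — Angular frequency: ω = 2π·f = 2π·2960 = 1.86e+04 rad/s.
Step 2 — Component impedances:
  R: Z = R = 2200 Ω
  L: Z = jωL = j·1.86e+04·0.0146 = 0 + j271.5 Ω
  C: Z = 1/(jωC) = -j/(ω·C) = 0 - j537.7 Ω
Step 3 — Parallel combination: 1/Z_total = 1/R + 1/L + 1/C; Z_total = 128.8 + j516.5 Ω = 532.3∠76.0° Ω.
Step 4 — Source phasor: V = 33.2∠30.0° V = 28.75 + j16.6 V.
Step 5 — Current: I = V / Z = 0.04333 - j0.04487 A = 0.06238∠-46.0° A.
Step 6 — Complex power: S = V·I* = 0.501 + j2.009 VA.
Step 7 — Real power: P = Re(S) = 0.501 W.
Step 8 — Reactive power: Q = Im(S) = 2.009 VAR.
Step 9 — Apparent power: |S| = 2.071 VA.
Step 10 — Power factor: PF = P/|S| = 0.2419 (lagging).

(a) P = 0.501 W  (b) Q = 2.009 VAR  (c) S = 2.071 VA  (d) PF = 0.2419 (lagging)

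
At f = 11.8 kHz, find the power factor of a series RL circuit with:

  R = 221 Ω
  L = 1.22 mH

Step 1 — Angular frequency: ω = 2π·f = 2π·1.18e+04 = 7.414e+04 rad/s.
Step 2 — Component impedances:
  R: Z = R = 221 Ω
  L: Z = jωL = j·7.414e+04·0.00122 = 0 + j90.45 Ω
Step 3 — Series combination: Z_total = R + L = 221 + j90.45 Ω = 238.8∠22.3° Ω.
Step 4 — Power factor: PF = cos(φ) = Re(Z)/|Z| = 221/238.8 = 0.9255.
Step 5 — Type: Im(Z) = 90.45 ⇒ lagging (phase φ = 22.3°).

PF = 0.9255 (lagging, φ = 22.3°)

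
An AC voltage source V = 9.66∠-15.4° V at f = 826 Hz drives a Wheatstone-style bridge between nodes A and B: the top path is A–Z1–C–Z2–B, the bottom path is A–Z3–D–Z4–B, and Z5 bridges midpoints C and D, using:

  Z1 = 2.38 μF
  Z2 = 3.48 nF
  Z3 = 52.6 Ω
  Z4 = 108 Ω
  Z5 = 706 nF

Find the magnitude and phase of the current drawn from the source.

Step 1 — Angular frequency: ω = 2π·f = 2π·826 = 5190 rad/s.
Step 2 — Component impedances:
  Z1: Z = 1/(jωC) = -j/(ω·C) = 0 - j80.96 Ω
  Z2: Z = 1/(jωC) = -j/(ω·C) = 0 - j5.537e+04 Ω
  Z3: Z = R = 52.6 Ω
  Z4: Z = R = 108 Ω
  Z5: Z = 1/(jωC) = -j/(ω·C) = 0 - j272.9 Ω
Step 3 — Bridge requires nodal analysis (the Z5 bridge couples midpoints C and D, so the two paths cannot be reduced to a simple series/parallel combination). Setting node B to ground and injecting 1 A at node A, the 3-node admittance system at A, C, D solves to V_A = Z_AB = 159.4 - j8.042 Ω = 159.6∠-2.9° Ω.
Step 4 — Source phasor: V = 9.66∠-15.4° V = 9.313 - j2.565 V.
Step 5 — Ohm's law: I = V / Z_total = (9.313 - j2.565) / (159.4 - j8.042) = 0.05908 - j0.01311 A.
Step 6 — Convert to polar: |I| = 0.06051 A, ∠I = -12.5°.

I = 0.06051∠-12.5° A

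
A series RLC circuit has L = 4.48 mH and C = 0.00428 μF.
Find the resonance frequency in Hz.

Step 1 — Resonance condition Im(Z)=0 gives ω₀ = 1/√(LC).
Step 2 — ω₀ = 1/√(0.00448·4.28e-09) = 2.284e+05 rad/s.
Step 3 — f₀ = ω₀/(2π) = 3.635e+04 Hz.

f₀ = 3.635e+04 Hz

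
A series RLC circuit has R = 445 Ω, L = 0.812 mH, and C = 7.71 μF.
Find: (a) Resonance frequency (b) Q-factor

Step 1 — Resonance condition Im(Z)=0 gives ω₀ = 1/√(LC).
Step 2 — ω₀ = 1/√(0.000812·7.71e-06) = 1.264e+04 rad/s.
Step 3 — f₀ = ω₀/(2π) = 2011 Hz.
Step 4 — Series Q: Q = ω₀L/R = 1.264e+04·0.000812/445 = 0.02306.

(a) f₀ = 2011 Hz  (b) Q = 0.02306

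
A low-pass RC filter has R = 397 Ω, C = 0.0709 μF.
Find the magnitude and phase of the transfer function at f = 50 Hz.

Step 1 — Angular frequency: ω = 2π·50 = 314.2 rad/s.
Step 2 — Transfer function: H(jω) = 1/(1 + jωRC).
Step 3 — Denominator: 1 + jωRC = 1 + j·314.2·397·7.09e-08 = 1 + j0.008843.
Step 4 — H = 0.9999 - j0.008842.
Step 5 — Magnitude: |H| = 1 (-0.0 dB); phase: φ = -0.5°.

|H| = 1 (-0.0 dB), φ = -0.5°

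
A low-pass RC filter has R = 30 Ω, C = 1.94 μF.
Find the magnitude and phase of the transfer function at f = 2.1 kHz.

Step 1 — Angular frequency: ω = 2π·2100 = 1.319e+04 rad/s.
Step 2 — Transfer function: H(jω) = 1/(1 + jωRC).
Step 3 — Denominator: 1 + jωRC = 1 + j·1.319e+04·30·1.94e-06 = 1 + j0.7679.
Step 4 — H = 0.629 - j0.4831.
Step 5 — Magnitude: |H| = 0.7931 (-2.0 dB); phase: φ = -37.5°.

|H| = 0.7931 (-2.0 dB), φ = -37.5°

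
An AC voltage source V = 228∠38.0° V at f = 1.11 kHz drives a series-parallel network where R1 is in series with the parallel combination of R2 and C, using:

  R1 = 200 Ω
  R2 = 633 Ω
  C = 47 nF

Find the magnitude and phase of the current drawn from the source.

Step 1 — Angular frequency: ω = 2π·f = 2π·1110 = 6974 rad/s.
Step 2 — Component impedances:
  R1: Z = R = 200 Ω
  R2: Z = R = 633 Ω
  C: Z = 1/(jωC) = -j/(ω·C) = 0 - j3051 Ω
Step 3 — Parallel branch: R2 || C = 1/(1/R2 + 1/C) = 606.9 - j125.9 Ω.
Step 4 — Series with R1: Z_total = R1 + (R2 || C) = 806.9 - j125.9 Ω = 816.6∠-8.9° Ω.
Step 5 — Source phasor: V = 228∠38.0° V = 179.7 + j140.4 V.
Step 6 — Ohm's law: I = V / Z_total = (179.7 + j140.4) / (806.9 - j125.9) = 0.1909 + j0.2038 A.
Step 7 — Convert to polar: |I| = 0.2792 A, ∠I = 46.9°.

I = 0.2792∠46.9° A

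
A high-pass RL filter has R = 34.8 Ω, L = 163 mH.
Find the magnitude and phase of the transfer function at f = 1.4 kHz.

Step 1 — Angular frequency: ω = 2π·1400 = 8796 rad/s.
Step 2 — Transfer function: H(jω) = jωL/(R + jωL).
Step 3 — Numerator jωL = j·1434; denominator R + jωL = 34.8 + j1434.
Step 4 — H = 0.9994 + j0.02426.
Step 5 — Magnitude: |H| = 0.9997 (-0.0 dB); phase: φ = 1.4°.

|H| = 0.9997 (-0.0 dB), φ = 1.4°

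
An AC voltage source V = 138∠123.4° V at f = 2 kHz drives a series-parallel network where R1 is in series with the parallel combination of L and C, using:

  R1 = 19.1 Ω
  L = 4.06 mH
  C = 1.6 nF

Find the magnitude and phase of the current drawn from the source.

Step 1 — Angular frequency: ω = 2π·f = 2π·2000 = 1.257e+04 rad/s.
Step 2 — Component impedances:
  R1: Z = R = 19.1 Ω
  L: Z = jωL = j·1.257e+04·0.00406 = 0 + j51.02 Ω
  C: Z = 1/(jωC) = -j/(ω·C) = 0 - j4.974e+04 Ω
Step 3 — Parallel branch: L || C = 1/(1/L + 1/C) = 0 + j51.07 Ω.
Step 4 — Series with R1: Z_total = R1 + (L || C) = 19.1 + j51.07 Ω = 54.53∠69.5° Ω.
Step 5 — Source phasor: V = 138∠123.4° V = -75.97 + j115.2 V.
Step 6 — Ohm's law: I = V / Z_total = (-75.97 + j115.2) / (19.1 + j51.07) = 1.491 + j2.045 A.
Step 7 — Convert to polar: |I| = 2.531 A, ∠I = 53.9°.

I = 2.531∠53.9° A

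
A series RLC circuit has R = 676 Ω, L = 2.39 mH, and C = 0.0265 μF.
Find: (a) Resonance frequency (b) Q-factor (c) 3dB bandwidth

Step 1 — Resonance condition Im(Z)=0 gives ω₀ = 1/√(LC).
Step 2 — ω₀ = 1/√(0.00239·2.65e-08) = 1.257e+05 rad/s.
Step 3 — f₀ = ω₀/(2π) = 2e+04 Hz.
Step 4 — Series Q: Q = ω₀L/R = 1.257e+05·0.00239/676 = 0.4443.
Step 5 — 3dB bandwidth: Δω = ω₀/Q = 2.828e+05 rad/s; BW = Δω/(2π) = 4.502e+04 Hz.

(a) f₀ = 2e+04 Hz  (b) Q = 0.4443  (c) BW = 4.502e+04 Hz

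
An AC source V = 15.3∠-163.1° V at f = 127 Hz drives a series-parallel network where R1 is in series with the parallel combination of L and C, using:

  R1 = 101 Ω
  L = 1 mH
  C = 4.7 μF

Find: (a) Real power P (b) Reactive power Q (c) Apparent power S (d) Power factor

Step 1 — Angular frequency: ω = 2π·f = 2π·127 = 798 rad/s.
Step 2 — Component impedances:
  R1: Z = R = 101 Ω
  L: Z = jωL = j·798·0.001 = 0 + j0.798 Ω
  C: Z = 1/(jωC) = -j/(ω·C) = 0 - j266.6 Ω
Step 3 — Parallel branch: L || C = 1/(1/L + 1/C) = 0 + j0.8004 Ω.
Step 4 — Series with R1: Z_total = R1 + (L || C) = 101 + j0.8004 Ω = 101∠0.5° Ω.
Step 5 — Source phasor: V = 15.3∠-163.1° V = -14.64 - j4.448 V.
Step 6 — Current: I = V / Z = -0.1453 - j0.04289 A = 0.1515∠-163.6° A.
Step 7 — Complex power: S = V·I* = 2.318 + j0.01837 VA.
Step 8 — Real power: P = Re(S) = 2.318 W.
Step 9 — Reactive power: Q = Im(S) = 0.01837 VAR.
Step 10 — Apparent power: |S| = 2.318 VA.
Step 11 — Power factor: PF = P/|S| = 1 (lagging).

(a) P = 2.318 W  (b) Q = 0.01837 VAR  (c) S = 2.318 VA  (d) PF = 1 (lagging)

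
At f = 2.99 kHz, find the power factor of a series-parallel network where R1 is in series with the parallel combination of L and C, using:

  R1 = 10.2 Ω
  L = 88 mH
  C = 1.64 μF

Step 1 — Angular frequency: ω = 2π·f = 2π·2990 = 1.879e+04 rad/s.
Step 2 — Component impedances:
  R1: Z = R = 10.2 Ω
  L: Z = jωL = j·1.879e+04·0.088 = 0 + j1653 Ω
  C: Z = 1/(jωC) = -j/(ω·C) = 0 - j32.46 Ω
Step 3 — Parallel branch: L || C = 1/(1/L + 1/C) = 0 - j33.11 Ω.
Step 4 — Series with R1: Z_total = R1 + (L || C) = 10.2 - j33.11 Ω = 34.64∠-72.9° Ω.
Step 5 — Power factor: PF = cos(φ) = Re(Z)/|Z| = 10.2/34.642 = 0.2944.
Step 6 — Type: Im(Z) = -33.11 ⇒ leading (phase φ = -72.9°).

PF = 0.2944 (leading, φ = -72.9°)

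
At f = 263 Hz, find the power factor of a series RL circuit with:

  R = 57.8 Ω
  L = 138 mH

Step 1 — Angular frequency: ω = 2π·f = 2π·263 = 1652 rad/s.
Step 2 — Component impedances:
  R: Z = R = 57.8 Ω
  L: Z = jωL = j·1652·0.138 = 0 + j228 Ω
Step 3 — Series combination: Z_total = R + L = 57.8 + j228 Ω = 235.3∠75.8° Ω.
Step 4 — Power factor: PF = cos(φ) = Re(Z)/|Z| = 57.8/235.25 = 0.2457.
Step 5 — Type: Im(Z) = 228 ⇒ lagging (phase φ = 75.8°).

PF = 0.2457 (lagging, φ = 75.8°)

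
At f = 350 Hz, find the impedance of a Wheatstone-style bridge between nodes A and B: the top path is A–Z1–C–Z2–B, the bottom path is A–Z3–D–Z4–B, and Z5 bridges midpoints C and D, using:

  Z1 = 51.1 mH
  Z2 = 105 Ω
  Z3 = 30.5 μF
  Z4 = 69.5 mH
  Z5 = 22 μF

Step 1 — Angular frequency: ω = 2π·f = 2π·350 = 2199 rad/s.
Step 2 — Component impedances:
  Z1: Z = jωL = j·2199·0.0511 = 0 + j112.4 Ω
  Z2: Z = R = 105 Ω
  Z3: Z = 1/(jωC) = -j/(ω·C) = 0 - j14.91 Ω
  Z4: Z = jωL = j·2199·0.0695 = 0 + j152.8 Ω
  Z5: Z = 1/(jωC) = -j/(ω·C) = 0 - j20.67 Ω
Step 3 — Bridge requires nodal analysis (the Z5 bridge couples midpoints C and D, so the two paths cannot be reduced to a simple series/parallel combination). Setting node B to ground and injecting 1 A at node A, the 3-node admittance system at A, C, D solves to V_A = Z_AB = 95.48 + j19.9 Ω = 97.54∠11.8° Ω.

Z = 95.48 + j19.9 Ω = 97.54∠11.8° Ω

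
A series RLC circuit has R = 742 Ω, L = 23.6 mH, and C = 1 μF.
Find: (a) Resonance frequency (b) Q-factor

Step 1 — Resonance condition Im(Z)=0 gives ω₀ = 1/√(LC).
Step 2 — ω₀ = 1/√(0.0236·1e-06) = 6509 rad/s.
Step 3 — f₀ = ω₀/(2π) = 1036 Hz.
Step 4 — Series Q: Q = ω₀L/R = 6509·0.0236/742 = 0.207.

(a) f₀ = 1036 Hz  (b) Q = 0.207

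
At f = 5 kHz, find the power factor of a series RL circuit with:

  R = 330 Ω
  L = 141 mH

Step 1 — Angular frequency: ω = 2π·f = 2π·5000 = 3.142e+04 rad/s.
Step 2 — Component impedances:
  R: Z = R = 330 Ω
  L: Z = jωL = j·3.142e+04·0.141 = 0 + j4430 Ω
Step 3 — Series combination: Z_total = R + L = 330 + j4430 Ω = 4442∠85.7° Ω.
Step 4 — Power factor: PF = cos(φ) = Re(Z)/|Z| = 330/4442 = 0.07429.
Step 5 — Type: Im(Z) = 4430 ⇒ lagging (phase φ = 85.7°).

PF = 0.07429 (lagging, φ = 85.7°)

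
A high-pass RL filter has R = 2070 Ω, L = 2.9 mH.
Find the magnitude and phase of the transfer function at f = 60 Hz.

Step 1 — Angular frequency: ω = 2π·60 = 377 rad/s.
Step 2 — Transfer function: H(jω) = jωL/(R + jωL).
Step 3 — Numerator jωL = j·1.093; denominator R + jωL = 2070 + j1.093.
Step 4 — H = 2.789e-07 + j0.0005282.
Step 5 — Magnitude: |H| = 0.0005282 (-65.5 dB); phase: φ = 90.0°.

|H| = 0.0005282 (-65.5 dB), φ = 90.0°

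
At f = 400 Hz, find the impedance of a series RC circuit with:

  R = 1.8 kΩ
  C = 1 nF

Step 1 — Angular frequency: ω = 2π·f = 2π·400 = 2513 rad/s.
Step 2 — Component impedances:
  R: Z = R = 1800 Ω
  C: Z = 1/(jωC) = -j/(ω·C) = 0 - j3.979e+05 Ω
Step 3 — Series combination: Z_total = R + C = 1800 - j3.979e+05 Ω = 3.979e+05∠-89.7° Ω.

Z = 1800 - j3.979e+05 Ω = 3.979e+05∠-89.7° Ω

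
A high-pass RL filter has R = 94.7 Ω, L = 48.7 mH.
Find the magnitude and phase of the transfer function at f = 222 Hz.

Step 1 — Angular frequency: ω = 2π·222 = 1395 rad/s.
Step 2 — Transfer function: H(jω) = jωL/(R + jωL).
Step 3 — Numerator jωL = j·67.93; denominator R + jωL = 94.7 + j67.93.
Step 4 — H = 0.3397 + j0.4736.
Step 5 — Magnitude: |H| = 0.5829 (-4.7 dB); phase: φ = 54.3°.

|H| = 0.5829 (-4.7 dB), φ = 54.3°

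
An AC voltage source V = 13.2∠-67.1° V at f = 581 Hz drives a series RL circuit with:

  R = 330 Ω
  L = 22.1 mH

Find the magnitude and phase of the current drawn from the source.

Step 1 — Angular frequency: ω = 2π·f = 2π·581 = 3651 rad/s.
Step 2 — Component impedances:
  R: Z = R = 330 Ω
  L: Z = jωL = j·3651·0.0221 = 0 + j80.68 Ω
Step 3 — Series combination: Z_total = R + L = 330 + j80.68 Ω = 339.7∠13.7° Ω.
Step 4 — Source phasor: V = 13.2∠-67.1° V = 5.136 - j12.16 V.
Step 5 — Ohm's law: I = V / Z_total = (5.136 - j12.16) / (330 + j80.68) = 0.006187 - j0.03836 A.
Step 6 — Convert to polar: |I| = 0.03886 A, ∠I = -80.8°.

I = 0.03886∠-80.8° A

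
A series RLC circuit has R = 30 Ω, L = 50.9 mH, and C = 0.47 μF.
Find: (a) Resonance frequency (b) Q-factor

Step 1 — Resonance condition Im(Z)=0 gives ω₀ = 1/√(LC).
Step 2 — ω₀ = 1/√(0.0509·4.7e-07) = 6465 rad/s.
Step 3 — f₀ = ω₀/(2π) = 1029 Hz.
Step 4 — Series Q: Q = ω₀L/R = 6465·0.0509/30 = 10.97.

(a) f₀ = 1029 Hz  (b) Q = 10.97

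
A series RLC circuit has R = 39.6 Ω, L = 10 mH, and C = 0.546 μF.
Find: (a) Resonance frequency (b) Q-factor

Step 1 — Resonance condition Im(Z)=0 gives ω₀ = 1/√(LC).
Step 2 — ω₀ = 1/√(0.01·5.46e-07) = 1.353e+04 rad/s.
Step 3 — f₀ = ω₀/(2π) = 2154 Hz.
Step 4 — Series Q: Q = ω₀L/R = 1.353e+04·0.01/39.6 = 3.417.

(a) f₀ = 2154 Hz  (b) Q = 3.417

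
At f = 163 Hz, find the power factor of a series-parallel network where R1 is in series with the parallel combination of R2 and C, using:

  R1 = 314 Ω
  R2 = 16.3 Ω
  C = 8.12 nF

Step 1 — Angular frequency: ω = 2π·f = 2π·163 = 1024 rad/s.
Step 2 — Component impedances:
  R1: Z = R = 314 Ω
  R2: Z = R = 16.3 Ω
  C: Z = 1/(jωC) = -j/(ω·C) = 0 - j1.202e+05 Ω
Step 3 — Parallel branch: R2 || C = 1/(1/R2 + 1/C) = 16.3 - j0.00221 Ω.
Step 4 — Series with R1: Z_total = R1 + (R2 || C) = 330.3 - j0.00221 Ω = 330.3∠-0.0° Ω.
Step 5 — Power factor: PF = cos(φ) = Re(Z)/|Z| = 330.3/330.3 = 1.
Step 6 — Type: Im(Z) = -0.00221 ⇒ leading (phase φ = -0.0°).

PF = 1 (leading, φ = -0.0°)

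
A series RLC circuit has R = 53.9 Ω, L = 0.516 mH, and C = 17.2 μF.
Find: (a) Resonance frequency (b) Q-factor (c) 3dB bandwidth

Step 1 — Resonance: ω₀ = 1/√(LC) = 1/√(0.000516·1.72e-05) = 1.061e+04 rad/s.
Step 2 — f₀ = ω₀/(2π) = 1689 Hz.
Step 3 — Series Q: Q = ω₀L/R = 1.061e+04·0.000516/53.9 = 0.1016.
Step 4 — Bandwidth: Δω = ω₀/Q = 1.045e+05 rad/s; BW = Δω/(2π) = 1.662e+04 Hz.

(a) f₀ = 1689 Hz  (b) Q = 0.1016  (c) BW = 1.662e+04 Hz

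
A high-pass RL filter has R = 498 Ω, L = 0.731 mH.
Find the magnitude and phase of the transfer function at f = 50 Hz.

Step 1 — Angular frequency: ω = 2π·50 = 314.2 rad/s.
Step 2 — Transfer function: H(jω) = jωL/(R + jωL).
Step 3 — Numerator jωL = j·0.2297; denominator R + jωL = 498 + j0.2297.
Step 4 — H = 2.127e-07 + j0.0004611.
Step 5 — Magnitude: |H| = 0.0004611 (-66.7 dB); phase: φ = 90.0°.

|H| = 0.0004611 (-66.7 dB), φ = 90.0°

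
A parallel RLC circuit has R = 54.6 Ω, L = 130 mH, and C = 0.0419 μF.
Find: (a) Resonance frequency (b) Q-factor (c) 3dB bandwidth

Step 1 — Resonance: ω₀ = 1/√(LC) = 1/√(0.13·4.19e-08) = 1.355e+04 rad/s.
Step 2 — f₀ = ω₀/(2π) = 2156 Hz.
Step 3 — Parallel Q: Q = R/(ω₀L) = 54.6/(1.355e+04·0.13) = 0.031.
Step 4 — Bandwidth: Δω = ω₀/Q = 4.371e+05 rad/s; BW = Δω/(2π) = 6.957e+04 Hz.

(a) f₀ = 2156 Hz  (b) Q = 0.031  (c) BW = 6.957e+04 Hz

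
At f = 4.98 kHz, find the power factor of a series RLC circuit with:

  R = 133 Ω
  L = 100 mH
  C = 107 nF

Step 1 — Angular frequency: ω = 2π·f = 2π·4980 = 3.129e+04 rad/s.
Step 2 — Component impedances:
  R: Z = R = 133 Ω
  L: Z = jωL = j·3.129e+04·0.1 = 0 + j3129 Ω
  C: Z = 1/(jωC) = -j/(ω·C) = 0 - j298.7 Ω
Step 3 — Series combination: Z_total = R + L + C = 133 + j2830 Ω = 2833∠87.3° Ω.
Step 4 — Power factor: PF = cos(φ) = Re(Z)/|Z| = 133/2833.5 = 0.04694.
Step 5 — Type: Im(Z) = 2830 ⇒ lagging (phase φ = 87.3°).

PF = 0.04694 (lagging, φ = 87.3°)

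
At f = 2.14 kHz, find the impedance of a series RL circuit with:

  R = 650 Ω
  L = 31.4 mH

Step 1 — Angular frequency: ω = 2π·f = 2π·2140 = 1.345e+04 rad/s.
Step 2 — Component impedances:
  R: Z = R = 650 Ω
  L: Z = jωL = j·1.345e+04·0.0314 = 0 + j422.2 Ω
Step 3 — Series combination: Z_total = R + L = 650 + j422.2 Ω = 775.1∠33.0° Ω.

Z = 650 + j422.2 Ω = 775.1∠33.0° Ω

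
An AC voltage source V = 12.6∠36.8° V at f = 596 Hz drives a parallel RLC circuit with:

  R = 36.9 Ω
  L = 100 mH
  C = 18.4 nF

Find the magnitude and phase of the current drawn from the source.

Step 1 — Angular frequency: ω = 2π·f = 2π·596 = 3745 rad/s.
Step 2 — Component impedances:
  R: Z = R = 36.9 Ω
  L: Z = jωL = j·3745·0.1 = 0 + j374.5 Ω
  C: Z = 1/(jωC) = -j/(ω·C) = 0 - j1.451e+04 Ω
Step 3 — Parallel combination: 1/Z_total = 1/R + 1/L + 1/C; Z_total = 36.56 + j3.51 Ω = 36.73∠5.5° Ω.
Step 4 — Source phasor: V = 12.6∠36.8° V = 10.09 + j7.548 V.
Step 5 — Ohm's law: I = V / Z_total = (10.09 + j7.548) / (36.56 + j3.51) = 0.2931 + j0.1783 A.
Step 6 — Convert to polar: |I| = 0.343 A, ∠I = 31.3°.

I = 0.343∠31.3° A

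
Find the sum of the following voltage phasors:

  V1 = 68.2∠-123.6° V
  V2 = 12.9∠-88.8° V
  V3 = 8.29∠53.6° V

Step 1 — Convert each phasor to rectangular form:
  V1 = 68.2·(cos(-123.6°) + j·sin(-123.6°)) = -37.74 - j56.81 V
  V2 = 12.9·(cos(-88.8°) + j·sin(-88.8°)) = 0.2702 - j12.9 V
  V3 = 8.29·(cos(53.6°) + j·sin(53.6°)) = 4.919 + j6.673 V
Step 2 — Sum components: V_total = -32.55 - j63.03 V.
Step 3 — Convert to polar: |V_total| = 70.94 V, ∠V_total = -117.3°.

V_total = 70.94∠-117.3° V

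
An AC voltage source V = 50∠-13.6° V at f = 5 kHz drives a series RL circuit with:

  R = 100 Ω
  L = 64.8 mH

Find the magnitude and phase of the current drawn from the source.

Step 1 — Angular frequency: ω = 2π·f = 2π·5000 = 3.142e+04 rad/s.
Step 2 — Component impedances:
  R: Z = R = 100 Ω
  L: Z = jωL = j·3.142e+04·0.0648 = 0 + j2036 Ω
Step 3 — Series combination: Z_total = R + L = 100 + j2036 Ω = 2038∠87.2° Ω.
Step 4 — Source phasor: V = 50∠-13.6° V = 48.6 - j11.76 V.
Step 5 — Ohm's law: I = V / Z_total = (48.6 - j11.76) / (100 + j2036) = -0.004592 - j0.0241 A.
Step 6 — Convert to polar: |I| = 0.02453 A, ∠I = -100.8°.

I = 0.02453∠-100.8° A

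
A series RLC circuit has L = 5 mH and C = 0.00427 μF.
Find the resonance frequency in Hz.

Step 1 — Resonance condition Im(Z)=0 gives ω₀ = 1/√(LC).
Step 2 — ω₀ = 1/√(0.005·4.27e-09) = 2.164e+05 rad/s.
Step 3 — f₀ = ω₀/(2π) = 3.444e+04 Hz.

f₀ = 3.444e+04 Hz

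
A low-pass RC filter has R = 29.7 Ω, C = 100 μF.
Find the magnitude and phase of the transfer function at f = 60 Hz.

Step 1 — Angular frequency: ω = 2π·60 = 377 rad/s.
Step 2 — Transfer function: H(jω) = 1/(1 + jωRC).
Step 3 — Denominator: 1 + jωRC = 1 + j·377·29.7·0.0001 = 1 + j1.12.
Step 4 — H = 0.4437 - j0.4968.
Step 5 — Magnitude: |H| = 0.6661 (-3.5 dB); phase: φ = -48.2°.

|H| = 0.6661 (-3.5 dB), φ = -48.2°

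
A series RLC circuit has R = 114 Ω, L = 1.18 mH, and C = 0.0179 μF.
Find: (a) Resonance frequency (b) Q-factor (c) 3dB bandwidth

Step 1 — Resonance: ω₀ = 1/√(LC) = 1/√(0.00118·1.79e-08) = 2.176e+05 rad/s.
Step 2 — f₀ = ω₀/(2π) = 3.463e+04 Hz.
Step 3 — Series Q: Q = ω₀L/R = 2.176e+05·0.00118/114 = 2.252.
Step 4 — Bandwidth: Δω = ω₀/Q = 9.661e+04 rad/s; BW = Δω/(2π) = 1.538e+04 Hz.

(a) f₀ = 3.463e+04 Hz  (b) Q = 2.252  (c) BW = 1.538e+04 Hz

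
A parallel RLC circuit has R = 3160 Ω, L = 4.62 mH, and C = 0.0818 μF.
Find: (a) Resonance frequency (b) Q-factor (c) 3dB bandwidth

Step 1 — Resonance: ω₀ = 1/√(LC) = 1/√(0.00462·8.18e-08) = 5.144e+04 rad/s.
Step 2 — f₀ = ω₀/(2π) = 8187 Hz.
Step 3 — Parallel Q: Q = R/(ω₀L) = 3160/(5.144e+04·0.00462) = 13.3.
Step 4 — Bandwidth: Δω = ω₀/Q = 3869 rad/s; BW = Δω/(2π) = 615.7 Hz.

(a) f₀ = 8187 Hz  (b) Q = 13.3  (c) BW = 615.7 Hz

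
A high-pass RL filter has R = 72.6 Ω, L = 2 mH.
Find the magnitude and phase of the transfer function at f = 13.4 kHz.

Step 1 — Angular frequency: ω = 2π·1.34e+04 = 8.419e+04 rad/s.
Step 2 — Transfer function: H(jω) = jωL/(R + jωL).
Step 3 — Numerator jωL = j·168.4; denominator R + jωL = 72.6 + j168.4.
Step 4 — H = 0.8433 + j0.3636.
Step 5 — Magnitude: |H| = 0.9183 (-0.7 dB); phase: φ = 23.3°.

|H| = 0.9183 (-0.7 dB), φ = 23.3°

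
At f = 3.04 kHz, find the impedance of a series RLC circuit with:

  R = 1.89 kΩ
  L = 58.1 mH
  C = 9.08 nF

Step 1 — Angular frequency: ω = 2π·f = 2π·3040 = 1.91e+04 rad/s.
Step 2 — Component impedances:
  R: Z = R = 1890 Ω
  L: Z = jωL = j·1.91e+04·0.0581 = 0 + j1110 Ω
  C: Z = 1/(jωC) = -j/(ω·C) = 0 - j5766 Ω
Step 3 — Series combination: Z_total = R + L + C = 1890 - j4656 Ω = 5025∠-67.9° Ω.

Z = 1890 - j4656 Ω = 5025∠-67.9° Ω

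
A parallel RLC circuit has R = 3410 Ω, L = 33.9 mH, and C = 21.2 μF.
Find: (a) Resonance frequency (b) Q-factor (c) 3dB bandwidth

Step 1 — Resonance: ω₀ = 1/√(LC) = 1/√(0.0339·2.12e-05) = 1180 rad/s.
Step 2 — f₀ = ω₀/(2π) = 187.7 Hz.
Step 3 — Parallel Q: Q = R/(ω₀L) = 3410/(1180·0.0339) = 85.28.
Step 4 — Bandwidth: Δω = ω₀/Q = 13.83 rad/s; BW = Δω/(2π) = 2.202 Hz.

(a) f₀ = 187.7 Hz  (b) Q = 85.28  (c) BW = 2.202 Hz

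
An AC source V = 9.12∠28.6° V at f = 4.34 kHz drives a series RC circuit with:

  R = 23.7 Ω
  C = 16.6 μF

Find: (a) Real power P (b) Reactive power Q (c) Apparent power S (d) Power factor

Step 1 — Angular frequency: ω = 2π·f = 2π·4340 = 2.727e+04 rad/s.
Step 2 — Component impedances:
  R: Z = R = 23.7 Ω
  C: Z = 1/(jωC) = -j/(ω·C) = 0 - j2.209 Ω
Step 3 — Series combination: Z_total = R + C = 23.7 - j2.209 Ω = 23.8∠-5.3° Ω.
Step 4 — Source phasor: V = 9.12∠28.6° V = 8.007 + j4.366 V.
Step 5 — Current: I = V / Z = 0.3179 + j0.2138 A = 0.3831∠33.9° A.
Step 6 — Complex power: S = V·I* = 3.479 - j0.3243 VA.
Step 7 — Real power: P = Re(S) = 3.479 W.
Step 8 — Reactive power: Q = Im(S) = -0.3243 VAR.
Step 9 — Apparent power: |S| = 3.494 VA.
Step 10 — Power factor: PF = P/|S| = 0.9957 (leading).

(a) P = 3.479 W  (b) Q = -0.3243 VAR  (c) S = 3.494 VA  (d) PF = 0.9957 (leading)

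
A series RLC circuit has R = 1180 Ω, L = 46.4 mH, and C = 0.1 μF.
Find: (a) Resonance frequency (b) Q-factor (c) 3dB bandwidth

Step 1 — Resonance: ω₀ = 1/√(LC) = 1/√(0.0464·1e-07) = 1.468e+04 rad/s.
Step 2 — f₀ = ω₀/(2π) = 2336 Hz.
Step 3 — Series Q: Q = ω₀L/R = 1.468e+04·0.0464/1180 = 0.5773.
Step 4 — Bandwidth: Δω = ω₀/Q = 2.543e+04 rad/s; BW = Δω/(2π) = 4047 Hz.

(a) f₀ = 2336 Hz  (b) Q = 0.5773  (c) BW = 4047 Hz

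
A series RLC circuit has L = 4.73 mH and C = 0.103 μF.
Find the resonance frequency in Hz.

Step 1 — Resonance condition Im(Z)=0 gives ω₀ = 1/√(LC).
Step 2 — ω₀ = 1/√(0.00473·1.03e-07) = 4.531e+04 rad/s.
Step 3 — f₀ = ω₀/(2π) = 7211 Hz.

f₀ = 7211 Hz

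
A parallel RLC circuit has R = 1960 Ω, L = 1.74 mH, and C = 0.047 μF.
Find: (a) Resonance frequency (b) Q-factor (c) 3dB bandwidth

Step 1 — Resonance: ω₀ = 1/√(LC) = 1/√(0.00174·4.7e-08) = 1.106e+05 rad/s.
Step 2 — f₀ = ω₀/(2π) = 1.76e+04 Hz.
Step 3 — Parallel Q: Q = R/(ω₀L) = 1960/(1.106e+05·0.00174) = 10.19.
Step 4 — Bandwidth: Δω = ω₀/Q = 1.086e+04 rad/s; BW = Δω/(2π) = 1728 Hz.

(a) f₀ = 1.76e+04 Hz  (b) Q = 10.19  (c) BW = 1728 Hz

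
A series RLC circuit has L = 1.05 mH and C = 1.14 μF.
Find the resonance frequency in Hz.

Step 1 — Resonance condition Im(Z)=0 gives ω₀ = 1/√(LC).
Step 2 — ω₀ = 1/√(0.00105·1.14e-06) = 2.89e+04 rad/s.
Step 3 — f₀ = ω₀/(2π) = 4600 Hz.

f₀ = 4600 Hz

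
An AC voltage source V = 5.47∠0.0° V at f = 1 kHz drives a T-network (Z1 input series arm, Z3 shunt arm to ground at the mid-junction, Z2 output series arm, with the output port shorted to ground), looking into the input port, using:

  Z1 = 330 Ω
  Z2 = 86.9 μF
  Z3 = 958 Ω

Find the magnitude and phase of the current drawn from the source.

Step 1 — Angular frequency: ω = 2π·f = 2π·1000 = 6283 rad/s.
Step 2 — Component impedances:
  Z1: Z = R = 330 Ω
  Z2: Z = 1/(jωC) = -j/(ω·C) = 0 - j1.831 Ω
  Z3: Z = R = 958 Ω
Step 3 — With the output port shorted to ground, the output series arm Z2 runs from the junction to ground; the shunt arm Z3 also runs from the junction to ground. They appear in parallel: Z3 || Z2 = 0.003501 - j1.831 Ω.
Step 4 — Series with input arm Z1: Z_in = Z1 + (Z3 || Z2) = 330 - j1.831 Ω = 330∠-0.3° Ω.
Step 5 — Source phasor: V = 5.47∠0.0° V = 5.47 V.
Step 6 — Ohm's law: I = V / Z_total = (5.47) / (330 - j1.831) = 0.01658 + j9.199e-05 A.
Step 7 — Convert to polar: |I| = 0.01658 A, ∠I = 0.3°.

I = 0.01658∠0.3° A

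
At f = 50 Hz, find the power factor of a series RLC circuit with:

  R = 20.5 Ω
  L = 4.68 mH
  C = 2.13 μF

Step 1 — Angular frequency: ω = 2π·f = 2π·50 = 314.2 rad/s.
Step 2 — Component impedances:
  R: Z = R = 20.5 Ω
  L: Z = jωL = j·314.2·0.00468 = 0 + j1.47 Ω
  C: Z = 1/(jωC) = -j/(ω·C) = 0 - j1494 Ω
Step 3 — Series combination: Z_total = R + L + C = 20.5 - j1493 Ω = 1493∠-89.2° Ω.
Step 4 — Power factor: PF = cos(φ) = Re(Z)/|Z| = 20.5/1493 = 0.01373.
Step 5 — Type: Im(Z) = -1493 ⇒ leading (phase φ = -89.2°).

PF = 0.01373 (leading, φ = -89.2°)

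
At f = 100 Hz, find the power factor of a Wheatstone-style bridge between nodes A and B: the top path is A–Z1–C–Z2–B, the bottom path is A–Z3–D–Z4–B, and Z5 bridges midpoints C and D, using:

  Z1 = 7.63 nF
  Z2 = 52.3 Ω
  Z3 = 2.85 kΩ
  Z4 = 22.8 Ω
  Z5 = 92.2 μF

Step 1 — Angular frequency: ω = 2π·f = 2π·100 = 628.3 rad/s.
Step 2 — Component impedances:
  Z1: Z = 1/(jωC) = -j/(ω·C) = 0 - j2.086e+05 Ω
  Z2: Z = R = 52.3 Ω
  Z3: Z = R = 2850 Ω
  Z4: Z = R = 22.8 Ω
  Z5: Z = 1/(jωC) = -j/(ω·C) = 0 - j17.26 Ω
Step 3 — Bridge requires nodal analysis (the Z5 bridge couples midpoints C and D, so the two paths cannot be reduced to a simple series/parallel combination). Setting node B to ground and injecting 1 A at node A, the 3-node admittance system at A, C, D solves to V_A = Z_AB = 2866 - j40.47 Ω = 2866∠-0.8° Ω.
Step 4 — Power factor: PF = cos(φ) = Re(Z)/|Z| = 2865.6/2865.8 = 0.9999.
Step 5 — Type: Im(Z) = -40.47 ⇒ leading (phase φ = -0.8°).

PF = 0.9999 (leading, φ = -0.8°)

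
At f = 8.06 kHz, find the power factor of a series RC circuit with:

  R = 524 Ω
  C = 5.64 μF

Step 1 — Angular frequency: ω = 2π·f = 2π·8060 = 5.064e+04 rad/s.
Step 2 — Component impedances:
  R: Z = R = 524 Ω
  C: Z = 1/(jωC) = -j/(ω·C) = 0 - j3.501 Ω
Step 3 — Series combination: Z_total = R + C = 524 - j3.501 Ω = 524∠-0.4° Ω.
Step 4 — Power factor: PF = cos(φ) = Re(Z)/|Z| = 524/524 = 1.
Step 5 — Type: Im(Z) = -3.501 ⇒ leading (phase φ = -0.4°).

PF = 1 (leading, φ = -0.4°)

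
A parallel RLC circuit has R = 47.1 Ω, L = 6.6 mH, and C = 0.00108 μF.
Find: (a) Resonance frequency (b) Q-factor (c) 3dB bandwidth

Step 1 — Resonance: ω₀ = 1/√(LC) = 1/√(0.0066·1.08e-09) = 3.746e+05 rad/s.
Step 2 — f₀ = ω₀/(2π) = 5.961e+04 Hz.
Step 3 — Parallel Q: Q = R/(ω₀L) = 47.1/(3.746e+05·0.0066) = 0.01905.
Step 4 — Bandwidth: Δω = ω₀/Q = 1.966e+07 rad/s; BW = Δω/(2π) = 3.129e+06 Hz.

(a) f₀ = 5.961e+04 Hz  (b) Q = 0.01905  (c) BW = 3.129e+06 Hz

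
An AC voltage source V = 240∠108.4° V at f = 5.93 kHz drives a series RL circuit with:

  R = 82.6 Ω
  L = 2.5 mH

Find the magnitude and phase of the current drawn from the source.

Step 1 — Angular frequency: ω = 2π·f = 2π·5930 = 3.726e+04 rad/s.
Step 2 — Component impedances:
  R: Z = R = 82.6 Ω
  L: Z = jωL = j·3.726e+04·0.0025 = 0 + j93.15 Ω
Step 3 — Series combination: Z_total = R + L = 82.6 + j93.15 Ω = 124.5∠48.4° Ω.
Step 4 — Source phasor: V = 240∠108.4° V = -75.76 + j227.7 V.
Step 5 — Ohm's law: I = V / Z_total = (-75.76 + j227.7) / (82.6 + j93.15) = 0.9649 + j1.669 A.
Step 6 — Convert to polar: |I| = 1.928 A, ∠I = 60.0°.

I = 1.928∠60.0° A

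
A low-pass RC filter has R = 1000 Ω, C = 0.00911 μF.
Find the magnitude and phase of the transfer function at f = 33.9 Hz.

Step 1 — Angular frequency: ω = 2π·33.9 = 213 rad/s.
Step 2 — Transfer function: H(jω) = 1/(1 + jωRC).
Step 3 — Denominator: 1 + jωRC = 1 + j·213·1000·9.11e-09 = 1 + j0.00194.
Step 4 — H = 1 - j0.00194.
Step 5 — Magnitude: |H| = 1 (-0.0 dB); phase: φ = -0.1°.

|H| = 1 (-0.0 dB), φ = -0.1°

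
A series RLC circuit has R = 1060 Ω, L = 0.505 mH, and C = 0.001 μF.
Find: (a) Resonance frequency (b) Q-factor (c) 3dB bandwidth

Step 1 — Resonance: ω₀ = 1/√(LC) = 1/√(0.000505·1e-09) = 1.407e+06 rad/s.
Step 2 — f₀ = ω₀/(2π) = 2.24e+05 Hz.
Step 3 — Series Q: Q = ω₀L/R = 1.407e+06·0.000505/1060 = 0.6704.
Step 4 — Bandwidth: Δω = ω₀/Q = 2.099e+06 rad/s; BW = Δω/(2π) = 3.341e+05 Hz.

(a) f₀ = 2.24e+05 Hz  (b) Q = 0.6704  (c) BW = 3.341e+05 Hz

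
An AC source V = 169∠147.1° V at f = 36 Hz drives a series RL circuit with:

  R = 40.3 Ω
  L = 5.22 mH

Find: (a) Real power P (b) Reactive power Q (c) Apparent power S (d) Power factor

Step 1 — Angular frequency: ω = 2π·f = 2π·36 = 226.2 rad/s.
Step 2 — Component impedances:
  R: Z = R = 40.3 Ω
  L: Z = jωL = j·226.2·0.00522 = 0 + j1.181 Ω
Step 3 — Series combination: Z_total = R + L = 40.3 + j1.181 Ω = 40.32∠1.7° Ω.
Step 4 — Source phasor: V = 169∠147.1° V = -141.9 + j91.8 V.
Step 5 — Current: I = V / Z = -3.451 + j2.379 A = 4.192∠145.4° A.
Step 6 — Complex power: S = V·I* = 708.1 + j20.75 VA.
Step 7 — Real power: P = Re(S) = 708.1 W.
Step 8 — Reactive power: Q = Im(S) = 20.75 VAR.
Step 9 — Apparent power: |S| = 708.4 VA.
Step 10 — Power factor: PF = P/|S| = 0.9996 (lagging).

(a) P = 708.1 W  (b) Q = 20.75 VAR  (c) S = 708.4 VA  (d) PF = 0.9996 (lagging)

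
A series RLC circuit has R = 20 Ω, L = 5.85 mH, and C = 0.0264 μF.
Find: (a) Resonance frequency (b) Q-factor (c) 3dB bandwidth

Step 1 — Resonance: ω₀ = 1/√(LC) = 1/√(0.00585·2.64e-08) = 8.047e+04 rad/s.
Step 2 — f₀ = ω₀/(2π) = 1.281e+04 Hz.
Step 3 — Series Q: Q = ω₀L/R = 8.047e+04·0.00585/20 = 23.54.
Step 4 — Bandwidth: Δω = ω₀/Q = 3419 rad/s; BW = Δω/(2π) = 544.1 Hz.

(a) f₀ = 1.281e+04 Hz  (b) Q = 23.54  (c) BW = 544.1 Hz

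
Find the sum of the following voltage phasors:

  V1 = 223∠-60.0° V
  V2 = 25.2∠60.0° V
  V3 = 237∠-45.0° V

Step 1 — Convert each phasor to rectangular form:
  V1 = 223·(cos(-60.0°) + j·sin(-60.0°)) = 111.5 - j193.1 V
  V2 = 25.2·(cos(60.0°) + j·sin(60.0°)) = 12.6 + j21.82 V
  V3 = 237·(cos(-45.0°) + j·sin(-45.0°)) = 167.6 - j167.6 V
Step 2 — Sum components: V_total = 291.7 - j338.9 V.
Step 3 — Convert to polar: |V_total| = 447.1 V, ∠V_total = -49.3°.

V_total = 447.1∠-49.3° V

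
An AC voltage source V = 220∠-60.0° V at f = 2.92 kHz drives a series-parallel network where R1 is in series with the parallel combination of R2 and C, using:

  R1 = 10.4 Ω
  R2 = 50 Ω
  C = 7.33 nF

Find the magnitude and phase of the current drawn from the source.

Step 1 — Angular frequency: ω = 2π·f = 2π·2920 = 1.835e+04 rad/s.
Step 2 — Component impedances:
  R1: Z = R = 10.4 Ω
  R2: Z = R = 50 Ω
  C: Z = 1/(jωC) = -j/(ω·C) = 0 - j7436 Ω
Step 3 — Parallel branch: R2 || C = 1/(1/R2 + 1/C) = 50 - j0.3362 Ω.
Step 4 — Series with R1: Z_total = R1 + (R2 || C) = 60.4 - j0.3362 Ω = 60.4∠-0.3° Ω.
Step 5 — Source phasor: V = 220∠-60.0° V = 110 - j190.5 V.
Step 6 — Ohm's law: I = V / Z_total = (110 - j190.5) / (60.4 - j0.3362) = 1.839 - j3.144 A.
Step 7 — Convert to polar: |I| = 3.642 A, ∠I = -59.7°.

I = 3.642∠-59.7° A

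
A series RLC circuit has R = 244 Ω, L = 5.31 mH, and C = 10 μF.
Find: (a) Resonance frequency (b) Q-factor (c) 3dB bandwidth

Step 1 — Resonance: ω₀ = 1/√(LC) = 1/√(0.00531·1e-05) = 4340 rad/s.
Step 2 — f₀ = ω₀/(2π) = 690.7 Hz.
Step 3 — Series Q: Q = ω₀L/R = 4340·0.00531/244 = 0.09444.
Step 4 — Bandwidth: Δω = ω₀/Q = 4.595e+04 rad/s; BW = Δω/(2π) = 7313 Hz.

(a) f₀ = 690.7 Hz  (b) Q = 0.09444  (c) BW = 7313 Hz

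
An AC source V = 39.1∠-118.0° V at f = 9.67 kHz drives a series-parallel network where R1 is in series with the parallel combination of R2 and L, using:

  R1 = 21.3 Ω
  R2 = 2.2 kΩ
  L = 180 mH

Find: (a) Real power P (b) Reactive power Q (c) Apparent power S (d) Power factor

Step 1 — Angular frequency: ω = 2π·f = 2π·9670 = 6.076e+04 rad/s.
Step 2 — Component impedances:
  R1: Z = R = 21.3 Ω
  R2: Z = R = 2200 Ω
  L: Z = jωL = j·6.076e+04·0.18 = 0 + j1.094e+04 Ω
Step 3 — Parallel branch: R2 || L = 1/(1/R2 + 1/L) = 2114 + j425.3 Ω.
Step 4 — Series with R1: Z_total = R1 + (R2 || L) = 2136 + j425.3 Ω = 2178∠11.3° Ω.
Step 5 — Source phasor: V = 39.1∠-118.0° V = -18.36 - j34.52 V.
Step 6 — Current: I = V / Z = -0.01136 - j0.0139 A = 0.01795∠-129.3° A.
Step 7 — Complex power: S = V·I* = 0.6885 + j0.1371 VA.
Step 8 — Real power: P = Re(S) = 0.6885 W.
Step 9 — Reactive power: Q = Im(S) = 0.1371 VAR.
Step 10 — Apparent power: |S| = 0.702 VA.
Step 11 — Power factor: PF = P/|S| = 0.9807 (lagging).

(a) P = 0.6885 W  (b) Q = 0.1371 VAR  (c) S = 0.702 VA  (d) PF = 0.9807 (lagging)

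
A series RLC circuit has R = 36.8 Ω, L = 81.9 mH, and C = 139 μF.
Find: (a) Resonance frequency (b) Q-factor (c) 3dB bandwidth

Step 1 — Resonance condition Im(Z)=0 gives ω₀ = 1/√(LC).
Step 2 — ω₀ = 1/√(0.0819·0.000139) = 296.4 rad/s.
Step 3 — f₀ = ω₀/(2π) = 47.17 Hz.
Step 4 — Series Q: Q = ω₀L/R = 296.4·0.0819/36.8 = 0.6596.
Step 5 — 3dB bandwidth: Δω = ω₀/Q = 449.3 rad/s; BW = Δω/(2π) = 71.51 Hz.

(a) f₀ = 47.17 Hz  (b) Q = 0.6596  (c) BW = 71.51 Hz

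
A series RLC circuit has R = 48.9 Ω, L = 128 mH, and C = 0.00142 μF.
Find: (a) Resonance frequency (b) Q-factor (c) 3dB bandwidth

Step 1 — Resonance: ω₀ = 1/√(LC) = 1/√(0.128·1.42e-09) = 7.417e+04 rad/s.
Step 2 — f₀ = ω₀/(2π) = 1.181e+04 Hz.
Step 3 — Series Q: Q = ω₀L/R = 7.417e+04·0.128/48.9 = 194.2.
Step 4 — Bandwidth: Δω = ω₀/Q = 382 rad/s; BW = Δω/(2π) = 60.8 Hz.

(a) f₀ = 1.181e+04 Hz  (b) Q = 194.2  (c) BW = 60.8 Hz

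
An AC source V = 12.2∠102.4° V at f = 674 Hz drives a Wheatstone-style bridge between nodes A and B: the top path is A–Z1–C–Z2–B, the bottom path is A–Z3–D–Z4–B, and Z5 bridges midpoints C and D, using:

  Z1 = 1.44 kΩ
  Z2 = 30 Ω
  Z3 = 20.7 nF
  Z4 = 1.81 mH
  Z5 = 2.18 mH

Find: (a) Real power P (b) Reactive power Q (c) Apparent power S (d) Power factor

Step 1 — Angular frequency: ω = 2π·f = 2π·674 = 4235 rad/s.
Step 2 — Component impedances:
  Z1: Z = R = 1440 Ω
  Z2: Z = R = 30 Ω
  Z3: Z = 1/(jωC) = -j/(ω·C) = 0 - j1.141e+04 Ω
  Z4: Z = jωL = j·4235·0.00181 = 0 + j7.665 Ω
  Z5: Z = jωL = j·4235·0.00218 = 0 + j9.232 Ω
Step 3 — Bridge requires nodal analysis (the Z5 bridge couples midpoints C and D, so the two paths cannot be reduced to a simple series/parallel combination). Setting node B to ground and injecting 1 A at node A, the 3-node admittance system at A, C, D solves to V_A = Z_AB = 1426 - j167.4 Ω = 1436∠-6.7° Ω.
Step 4 — Source phasor: V = 12.2∠102.4° V = -2.62 + j11.92 V.
Step 5 — Current: I = V / Z = -0.002779 + j0.008028 A = 0.008496∠109.1° A.
Step 6 — Complex power: S = V·I* = 0.1029 - j0.01208 VA.
Step 7 — Real power: P = Re(S) = 0.1029 W.
Step 8 — Reactive power: Q = Im(S) = -0.01208 VAR.
Step 9 — Apparent power: |S| = 0.1036 VA.
Step 10 — Power factor: PF = P/|S| = 0.9932 (leading).

(a) P = 0.1029 W  (b) Q = -0.01208 VAR  (c) S = 0.1036 VA  (d) PF = 0.9932 (leading)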